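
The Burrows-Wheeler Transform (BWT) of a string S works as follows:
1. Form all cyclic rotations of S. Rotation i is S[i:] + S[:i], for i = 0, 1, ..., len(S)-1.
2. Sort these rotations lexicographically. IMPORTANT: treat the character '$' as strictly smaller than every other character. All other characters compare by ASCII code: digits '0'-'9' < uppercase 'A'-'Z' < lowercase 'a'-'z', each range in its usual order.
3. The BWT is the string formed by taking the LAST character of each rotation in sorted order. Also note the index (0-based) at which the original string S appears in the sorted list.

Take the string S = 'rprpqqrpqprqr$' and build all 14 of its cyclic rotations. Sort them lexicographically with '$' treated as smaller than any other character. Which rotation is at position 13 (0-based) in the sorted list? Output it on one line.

Answer: rqr$rprpqqrpqp

Derivation:
All 14 rotations (rotation i = S[i:]+S[:i]):
  rot[0] = rprpqqrpqprqr$
  rot[1] = prpqqrpqprqr$r
  rot[2] = rpqqrpqprqr$rp
  rot[3] = pqqrpqprqr$rpr
  rot[4] = qqrpqprqr$rprp
  rot[5] = qrpqprqr$rprpq
  rot[6] = rpqprqr$rprpqq
  rot[7] = pqprqr$rprpqqr
  rot[8] = qprqr$rprpqqrp
  rot[9] = prqr$rprpqqrpq
  rot[10] = rqr$rprpqqrpqp
  rot[11] = qr$rprpqqrpqpr
  rot[12] = r$rprpqqrpqprq
  rot[13] = $rprpqqrpqprqr
Sorted (with $ < everything):
  sorted[0] = $rprpqqrpqprqr
  sorted[1] = pqprqr$rprpqqr
  sorted[2] = pqqrpqprqr$rpr
  sorted[3] = prpqqrpqprqr$r
  sorted[4] = prqr$rprpqqrpq
  sorted[5] = qprqr$rprpqqrp
  sorted[6] = qqrpqprqr$rprp
  sorted[7] = qr$rprpqqrpqpr
  sorted[8] = qrpqprqr$rprpq
  sorted[9] = r$rprpqqrpqprq
  sorted[10] = rpqprqr$rprpqq
  sorted[11] = rpqqrpqprqr$rp
  sorted[12] = rprpqqrpqprqr$
  sorted[13] = rqr$rprpqqrpqp
sorted[13] = rqr$rprpqqrpqp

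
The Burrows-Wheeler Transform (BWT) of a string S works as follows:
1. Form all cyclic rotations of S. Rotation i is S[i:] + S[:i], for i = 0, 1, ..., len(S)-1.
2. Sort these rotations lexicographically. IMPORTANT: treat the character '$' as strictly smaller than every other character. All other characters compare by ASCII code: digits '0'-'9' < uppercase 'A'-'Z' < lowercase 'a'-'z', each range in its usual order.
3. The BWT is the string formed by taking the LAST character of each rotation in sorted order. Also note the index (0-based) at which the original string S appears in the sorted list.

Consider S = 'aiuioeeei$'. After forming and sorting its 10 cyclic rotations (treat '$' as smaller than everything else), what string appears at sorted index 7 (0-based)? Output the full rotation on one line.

All 10 rotations (rotation i = S[i:]+S[:i]):
  rot[0] = aiuioeeei$
  rot[1] = iuioeeei$a
  rot[2] = uioeeei$ai
  rot[3] = ioeeei$aiu
  rot[4] = oeeei$aiui
  rot[5] = eeei$aiuio
  rot[6] = eei$aiuioe
  rot[7] = ei$aiuioee
  rot[8] = i$aiuioeee
  rot[9] = $aiuioeeei
Sorted (with $ < everything):
  sorted[0] = $aiuioeeei
  sorted[1] = aiuioeeei$
  sorted[2] = eeei$aiuio
  sorted[3] = eei$aiuioe
  sorted[4] = ei$aiuioee
  sorted[5] = i$aiuioeee
  sorted[6] = ioeeei$aiu
  sorted[7] = iuioeeei$a
  sorted[8] = oeeei$aiui
  sorted[9] = uioeeei$ai
sorted[7] = iuioeeei$a

Answer: iuioeeei$a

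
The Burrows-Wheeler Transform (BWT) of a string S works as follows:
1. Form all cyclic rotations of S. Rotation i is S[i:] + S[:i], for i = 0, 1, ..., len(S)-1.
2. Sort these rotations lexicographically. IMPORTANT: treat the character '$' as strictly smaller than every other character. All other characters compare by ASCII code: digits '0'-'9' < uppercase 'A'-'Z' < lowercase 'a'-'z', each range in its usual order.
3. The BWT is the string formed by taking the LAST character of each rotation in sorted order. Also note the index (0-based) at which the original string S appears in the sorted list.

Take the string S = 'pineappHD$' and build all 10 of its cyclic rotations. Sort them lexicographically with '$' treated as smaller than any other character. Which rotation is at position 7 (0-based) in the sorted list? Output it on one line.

Answer: pHD$pineap

Derivation:
All 10 rotations (rotation i = S[i:]+S[:i]):
  rot[0] = pineappHD$
  rot[1] = ineappHD$p
  rot[2] = neappHD$pi
  rot[3] = eappHD$pin
  rot[4] = appHD$pine
  rot[5] = ppHD$pinea
  rot[6] = pHD$pineap
  rot[7] = HD$pineapp
  rot[8] = D$pineappH
  rot[9] = $pineappHD
Sorted (with $ < everything):
  sorted[0] = $pineappHD
  sorted[1] = D$pineappH
  sorted[2] = HD$pineapp
  sorted[3] = appHD$pine
  sorted[4] = eappHD$pin
  sorted[5] = ineappHD$p
  sorted[6] = neappHD$pi
  sorted[7] = pHD$pineap
  sorted[8] = pineappHD$
  sorted[9] = ppHD$pinea
sorted[7] = pHD$pineap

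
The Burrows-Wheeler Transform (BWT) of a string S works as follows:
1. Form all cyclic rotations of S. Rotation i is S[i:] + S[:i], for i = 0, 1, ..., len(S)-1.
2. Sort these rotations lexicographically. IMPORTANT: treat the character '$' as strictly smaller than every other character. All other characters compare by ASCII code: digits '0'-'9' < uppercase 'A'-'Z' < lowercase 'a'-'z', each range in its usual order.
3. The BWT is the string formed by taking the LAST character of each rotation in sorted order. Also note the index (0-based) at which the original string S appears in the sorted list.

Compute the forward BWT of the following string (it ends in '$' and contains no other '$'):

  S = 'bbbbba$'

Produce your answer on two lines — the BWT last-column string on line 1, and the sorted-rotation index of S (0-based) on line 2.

All 7 rotations (rotation i = S[i:]+S[:i]):
  rot[0] = bbbbba$
  rot[1] = bbbba$b
  rot[2] = bbba$bb
  rot[3] = bba$bbb
  rot[4] = ba$bbbb
  rot[5] = a$bbbbb
  rot[6] = $bbbbba
Sorted (with $ < everything):
  sorted[0] = $bbbbba  (last char: 'a')
  sorted[1] = a$bbbbb  (last char: 'b')
  sorted[2] = ba$bbbb  (last char: 'b')
  sorted[3] = bba$bbb  (last char: 'b')
  sorted[4] = bbba$bb  (last char: 'b')
  sorted[5] = bbbba$b  (last char: 'b')
  sorted[6] = bbbbba$  (last char: '$')
Last column: abbbbb$
Original string S is at sorted index 6

Answer: abbbbb$
6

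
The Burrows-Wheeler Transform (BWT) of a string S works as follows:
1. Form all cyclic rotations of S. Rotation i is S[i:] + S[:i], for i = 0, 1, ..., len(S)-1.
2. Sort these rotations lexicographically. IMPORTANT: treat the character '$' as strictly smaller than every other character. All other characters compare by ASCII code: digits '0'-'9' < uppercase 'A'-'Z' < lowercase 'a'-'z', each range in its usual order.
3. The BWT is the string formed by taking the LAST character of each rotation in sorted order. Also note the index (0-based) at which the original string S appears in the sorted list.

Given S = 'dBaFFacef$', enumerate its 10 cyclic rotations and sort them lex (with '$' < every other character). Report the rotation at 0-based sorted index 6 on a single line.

All 10 rotations (rotation i = S[i:]+S[:i]):
  rot[0] = dBaFFacef$
  rot[1] = BaFFacef$d
  rot[2] = aFFacef$dB
  rot[3] = FFacef$dBa
  rot[4] = Facef$dBaF
  rot[5] = acef$dBaFF
  rot[6] = cef$dBaFFa
  rot[7] = ef$dBaFFac
  rot[8] = f$dBaFFace
  rot[9] = $dBaFFacef
Sorted (with $ < everything):
  sorted[0] = $dBaFFacef
  sorted[1] = BaFFacef$d
  sorted[2] = FFacef$dBa
  sorted[3] = Facef$dBaF
  sorted[4] = aFFacef$dB
  sorted[5] = acef$dBaFF
  sorted[6] = cef$dBaFFa
  sorted[7] = dBaFFacef$
  sorted[8] = ef$dBaFFac
  sorted[9] = f$dBaFFace
sorted[6] = cef$dBaFFa

Answer: cef$dBaFFa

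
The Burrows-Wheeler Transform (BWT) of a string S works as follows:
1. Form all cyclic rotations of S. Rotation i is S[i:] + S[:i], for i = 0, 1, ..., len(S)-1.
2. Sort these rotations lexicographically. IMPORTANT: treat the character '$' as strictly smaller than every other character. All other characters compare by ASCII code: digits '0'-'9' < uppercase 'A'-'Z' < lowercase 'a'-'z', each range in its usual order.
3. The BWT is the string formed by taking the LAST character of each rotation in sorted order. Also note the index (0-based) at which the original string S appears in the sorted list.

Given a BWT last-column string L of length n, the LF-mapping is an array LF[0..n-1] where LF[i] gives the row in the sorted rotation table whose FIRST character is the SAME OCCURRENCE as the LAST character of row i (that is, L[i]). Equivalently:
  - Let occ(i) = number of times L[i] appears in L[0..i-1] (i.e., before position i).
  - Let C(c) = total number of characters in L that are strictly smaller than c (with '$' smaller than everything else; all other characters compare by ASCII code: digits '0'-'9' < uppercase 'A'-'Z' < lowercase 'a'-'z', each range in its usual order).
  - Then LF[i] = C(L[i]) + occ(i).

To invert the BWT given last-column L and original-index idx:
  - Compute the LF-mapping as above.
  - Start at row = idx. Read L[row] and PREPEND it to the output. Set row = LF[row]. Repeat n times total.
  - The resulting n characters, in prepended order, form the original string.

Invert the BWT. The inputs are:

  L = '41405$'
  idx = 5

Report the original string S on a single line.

LF mapping: 3 2 4 1 5 0
Walk LF starting at row 5, prepending L[row]:
  step 1: row=5, L[5]='$', prepend. Next row=LF[5]=0
  step 2: row=0, L[0]='4', prepend. Next row=LF[0]=3
  step 3: row=3, L[3]='0', prepend. Next row=LF[3]=1
  step 4: row=1, L[1]='1', prepend. Next row=LF[1]=2
  step 5: row=2, L[2]='4', prepend. Next row=LF[2]=4
  step 6: row=4, L[4]='5', prepend. Next row=LF[4]=5
Reversed output: 54104$

Answer: 54104$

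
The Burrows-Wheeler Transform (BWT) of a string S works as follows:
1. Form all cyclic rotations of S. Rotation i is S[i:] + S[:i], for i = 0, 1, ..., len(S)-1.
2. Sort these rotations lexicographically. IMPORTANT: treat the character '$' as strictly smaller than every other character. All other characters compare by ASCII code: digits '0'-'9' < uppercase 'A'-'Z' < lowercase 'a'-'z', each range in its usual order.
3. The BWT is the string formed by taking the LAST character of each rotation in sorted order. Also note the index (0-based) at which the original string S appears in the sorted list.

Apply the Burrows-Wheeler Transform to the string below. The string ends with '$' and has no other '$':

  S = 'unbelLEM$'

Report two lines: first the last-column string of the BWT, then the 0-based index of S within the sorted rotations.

Answer: MLlEnbeu$
8

Derivation:
All 9 rotations (rotation i = S[i:]+S[:i]):
  rot[0] = unbelLEM$
  rot[1] = nbelLEM$u
  rot[2] = belLEM$un
  rot[3] = elLEM$unb
  rot[4] = lLEM$unbe
  rot[5] = LEM$unbel
  rot[6] = EM$unbelL
  rot[7] = M$unbelLE
  rot[8] = $unbelLEM
Sorted (with $ < everything):
  sorted[0] = $unbelLEM  (last char: 'M')
  sorted[1] = EM$unbelL  (last char: 'L')
  sorted[2] = LEM$unbel  (last char: 'l')
  sorted[3] = M$unbelLE  (last char: 'E')
  sorted[4] = belLEM$un  (last char: 'n')
  sorted[5] = elLEM$unb  (last char: 'b')
  sorted[6] = lLEM$unbe  (last char: 'e')
  sorted[7] = nbelLEM$u  (last char: 'u')
  sorted[8] = unbelLEM$  (last char: '$')
Last column: MLlEnbeu$
Original string S is at sorted index 8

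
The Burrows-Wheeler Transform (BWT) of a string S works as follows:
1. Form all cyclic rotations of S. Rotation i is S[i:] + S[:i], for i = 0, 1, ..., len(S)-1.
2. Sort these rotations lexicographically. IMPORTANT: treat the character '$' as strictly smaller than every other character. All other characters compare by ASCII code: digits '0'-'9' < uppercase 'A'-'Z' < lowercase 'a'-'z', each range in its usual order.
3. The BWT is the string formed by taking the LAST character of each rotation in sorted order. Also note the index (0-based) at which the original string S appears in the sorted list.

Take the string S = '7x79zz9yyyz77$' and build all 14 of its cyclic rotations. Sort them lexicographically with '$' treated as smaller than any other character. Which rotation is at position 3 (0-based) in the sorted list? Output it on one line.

All 14 rotations (rotation i = S[i:]+S[:i]):
  rot[0] = 7x79zz9yyyz77$
  rot[1] = x79zz9yyyz77$7
  rot[2] = 79zz9yyyz77$7x
  rot[3] = 9zz9yyyz77$7x7
  rot[4] = zz9yyyz77$7x79
  rot[5] = z9yyyz77$7x79z
  rot[6] = 9yyyz77$7x79zz
  rot[7] = yyyz77$7x79zz9
  rot[8] = yyz77$7x79zz9y
  rot[9] = yz77$7x79zz9yy
  rot[10] = z77$7x79zz9yyy
  rot[11] = 77$7x79zz9yyyz
  rot[12] = 7$7x79zz9yyyz7
  rot[13] = $7x79zz9yyyz77
Sorted (with $ < everything):
  sorted[0] = $7x79zz9yyyz77
  sorted[1] = 7$7x79zz9yyyz7
  sorted[2] = 77$7x79zz9yyyz
  sorted[3] = 79zz9yyyz77$7x
  sorted[4] = 7x79zz9yyyz77$
  sorted[5] = 9yyyz77$7x79zz
  sorted[6] = 9zz9yyyz77$7x7
  sorted[7] = x79zz9yyyz77$7
  sorted[8] = yyyz77$7x79zz9
  sorted[9] = yyz77$7x79zz9y
  sorted[10] = yz77$7x79zz9yy
  sorted[11] = z77$7x79zz9yyy
  sorted[12] = z9yyyz77$7x79z
  sorted[13] = zz9yyyz77$7x79
sorted[3] = 79zz9yyyz77$7x

Answer: 79zz9yyyz77$7x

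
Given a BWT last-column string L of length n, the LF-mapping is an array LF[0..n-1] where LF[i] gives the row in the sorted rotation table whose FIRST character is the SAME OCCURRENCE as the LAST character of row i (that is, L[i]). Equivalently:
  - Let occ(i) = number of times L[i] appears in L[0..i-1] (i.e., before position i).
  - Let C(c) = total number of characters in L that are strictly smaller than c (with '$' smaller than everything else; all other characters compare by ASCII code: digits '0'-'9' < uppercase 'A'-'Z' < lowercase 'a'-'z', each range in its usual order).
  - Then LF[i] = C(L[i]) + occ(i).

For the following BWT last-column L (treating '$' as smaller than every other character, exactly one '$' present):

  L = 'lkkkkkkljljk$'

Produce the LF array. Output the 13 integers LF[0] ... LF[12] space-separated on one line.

Char counts: '$':1, 'j':2, 'k':7, 'l':3
C (first-col start): C('$')=0, C('j')=1, C('k')=3, C('l')=10
L[0]='l': occ=0, LF[0]=C('l')+0=10+0=10
L[1]='k': occ=0, LF[1]=C('k')+0=3+0=3
L[2]='k': occ=1, LF[2]=C('k')+1=3+1=4
L[3]='k': occ=2, LF[3]=C('k')+2=3+2=5
L[4]='k': occ=3, LF[4]=C('k')+3=3+3=6
L[5]='k': occ=4, LF[5]=C('k')+4=3+4=7
L[6]='k': occ=5, LF[6]=C('k')+5=3+5=8
L[7]='l': occ=1, LF[7]=C('l')+1=10+1=11
L[8]='j': occ=0, LF[8]=C('j')+0=1+0=1
L[9]='l': occ=2, LF[9]=C('l')+2=10+2=12
L[10]='j': occ=1, LF[10]=C('j')+1=1+1=2
L[11]='k': occ=6, LF[11]=C('k')+6=3+6=9
L[12]='$': occ=0, LF[12]=C('$')+0=0+0=0

Answer: 10 3 4 5 6 7 8 11 1 12 2 9 0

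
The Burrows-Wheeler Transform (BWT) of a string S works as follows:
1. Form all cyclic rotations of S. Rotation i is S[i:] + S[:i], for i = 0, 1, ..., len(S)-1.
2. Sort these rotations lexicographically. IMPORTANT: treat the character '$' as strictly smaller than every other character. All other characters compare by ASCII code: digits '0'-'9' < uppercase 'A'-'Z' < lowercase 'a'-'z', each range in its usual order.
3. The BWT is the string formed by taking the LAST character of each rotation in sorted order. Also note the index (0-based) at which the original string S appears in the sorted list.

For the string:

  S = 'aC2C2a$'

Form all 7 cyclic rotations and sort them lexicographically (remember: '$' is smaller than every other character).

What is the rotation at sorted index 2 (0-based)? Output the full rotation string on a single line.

All 7 rotations (rotation i = S[i:]+S[:i]):
  rot[0] = aC2C2a$
  rot[1] = C2C2a$a
  rot[2] = 2C2a$aC
  rot[3] = C2a$aC2
  rot[4] = 2a$aC2C
  rot[5] = a$aC2C2
  rot[6] = $aC2C2a
Sorted (with $ < everything):
  sorted[0] = $aC2C2a
  sorted[1] = 2C2a$aC
  sorted[2] = 2a$aC2C
  sorted[3] = C2C2a$a
  sorted[4] = C2a$aC2
  sorted[5] = a$aC2C2
  sorted[6] = aC2C2a$
sorted[2] = 2a$aC2C

Answer: 2a$aC2C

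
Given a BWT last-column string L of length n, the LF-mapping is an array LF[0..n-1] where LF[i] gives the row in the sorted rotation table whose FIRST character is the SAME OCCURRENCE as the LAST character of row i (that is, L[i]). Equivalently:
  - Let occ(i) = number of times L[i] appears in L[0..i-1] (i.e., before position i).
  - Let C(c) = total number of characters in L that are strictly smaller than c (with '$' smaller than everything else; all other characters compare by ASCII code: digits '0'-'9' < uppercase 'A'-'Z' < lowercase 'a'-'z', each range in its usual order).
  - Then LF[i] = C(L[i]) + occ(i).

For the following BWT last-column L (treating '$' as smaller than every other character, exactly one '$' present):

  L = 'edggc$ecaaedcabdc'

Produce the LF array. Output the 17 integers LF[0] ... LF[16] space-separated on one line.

Char counts: '$':1, 'a':3, 'b':1, 'c':4, 'd':3, 'e':3, 'g':2
C (first-col start): C('$')=0, C('a')=1, C('b')=4, C('c')=5, C('d')=9, C('e')=12, C('g')=15
L[0]='e': occ=0, LF[0]=C('e')+0=12+0=12
L[1]='d': occ=0, LF[1]=C('d')+0=9+0=9
L[2]='g': occ=0, LF[2]=C('g')+0=15+0=15
L[3]='g': occ=1, LF[3]=C('g')+1=15+1=16
L[4]='c': occ=0, LF[4]=C('c')+0=5+0=5
L[5]='$': occ=0, LF[5]=C('$')+0=0+0=0
L[6]='e': occ=1, LF[6]=C('e')+1=12+1=13
L[7]='c': occ=1, LF[7]=C('c')+1=5+1=6
L[8]='a': occ=0, LF[8]=C('a')+0=1+0=1
L[9]='a': occ=1, LF[9]=C('a')+1=1+1=2
L[10]='e': occ=2, LF[10]=C('e')+2=12+2=14
L[11]='d': occ=1, LF[11]=C('d')+1=9+1=10
L[12]='c': occ=2, LF[12]=C('c')+2=5+2=7
L[13]='a': occ=2, LF[13]=C('a')+2=1+2=3
L[14]='b': occ=0, LF[14]=C('b')+0=4+0=4
L[15]='d': occ=2, LF[15]=C('d')+2=9+2=11
L[16]='c': occ=3, LF[16]=C('c')+3=5+3=8

Answer: 12 9 15 16 5 0 13 6 1 2 14 10 7 3 4 11 8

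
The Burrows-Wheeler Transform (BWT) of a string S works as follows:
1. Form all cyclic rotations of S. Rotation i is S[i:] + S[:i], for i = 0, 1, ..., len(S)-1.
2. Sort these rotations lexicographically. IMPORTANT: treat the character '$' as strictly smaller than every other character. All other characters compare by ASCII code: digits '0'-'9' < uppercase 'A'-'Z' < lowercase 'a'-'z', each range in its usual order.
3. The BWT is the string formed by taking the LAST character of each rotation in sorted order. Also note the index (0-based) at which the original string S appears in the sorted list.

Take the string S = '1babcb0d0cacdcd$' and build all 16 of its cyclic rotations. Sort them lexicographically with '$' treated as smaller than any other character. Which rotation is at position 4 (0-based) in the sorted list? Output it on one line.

Answer: abcb0d0cacdcd$1b

Derivation:
All 16 rotations (rotation i = S[i:]+S[:i]):
  rot[0] = 1babcb0d0cacdcd$
  rot[1] = babcb0d0cacdcd$1
  rot[2] = abcb0d0cacdcd$1b
  rot[3] = bcb0d0cacdcd$1ba
  rot[4] = cb0d0cacdcd$1bab
  rot[5] = b0d0cacdcd$1babc
  rot[6] = 0d0cacdcd$1babcb
  rot[7] = d0cacdcd$1babcb0
  rot[8] = 0cacdcd$1babcb0d
  rot[9] = cacdcd$1babcb0d0
  rot[10] = acdcd$1babcb0d0c
  rot[11] = cdcd$1babcb0d0ca
  rot[12] = dcd$1babcb0d0cac
  rot[13] = cd$1babcb0d0cacd
  rot[14] = d$1babcb0d0cacdc
  rot[15] = $1babcb0d0cacdcd
Sorted (with $ < everything):
  sorted[0] = $1babcb0d0cacdcd
  sorted[1] = 0cacdcd$1babcb0d
  sorted[2] = 0d0cacdcd$1babcb
  sorted[3] = 1babcb0d0cacdcd$
  sorted[4] = abcb0d0cacdcd$1b
  sorted[5] = acdcd$1babcb0d0c
  sorted[6] = b0d0cacdcd$1babc
  sorted[7] = babcb0d0cacdcd$1
  sorted[8] = bcb0d0cacdcd$1ba
  sorted[9] = cacdcd$1babcb0d0
  sorted[10] = cb0d0cacdcd$1bab
  sorted[11] = cd$1babcb0d0cacd
  sorted[12] = cdcd$1babcb0d0ca
  sorted[13] = d$1babcb0d0cacdc
  sorted[14] = d0cacdcd$1babcb0
  sorted[15] = dcd$1babcb0d0cac
sorted[4] = abcb0d0cacdcd$1b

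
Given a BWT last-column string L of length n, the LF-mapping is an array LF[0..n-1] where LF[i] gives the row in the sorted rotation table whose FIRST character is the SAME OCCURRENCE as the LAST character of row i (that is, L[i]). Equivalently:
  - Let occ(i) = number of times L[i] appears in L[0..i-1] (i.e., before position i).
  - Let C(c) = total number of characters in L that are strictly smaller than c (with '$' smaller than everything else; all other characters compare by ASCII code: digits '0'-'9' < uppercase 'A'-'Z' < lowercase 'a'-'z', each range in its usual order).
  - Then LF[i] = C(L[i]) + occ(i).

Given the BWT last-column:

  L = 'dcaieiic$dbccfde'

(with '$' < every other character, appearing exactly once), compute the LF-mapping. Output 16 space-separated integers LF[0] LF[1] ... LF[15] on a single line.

Answer: 7 3 1 13 10 14 15 4 0 8 2 5 6 12 9 11

Derivation:
Char counts: '$':1, 'a':1, 'b':1, 'c':4, 'd':3, 'e':2, 'f':1, 'i':3
C (first-col start): C('$')=0, C('a')=1, C('b')=2, C('c')=3, C('d')=7, C('e')=10, C('f')=12, C('i')=13
L[0]='d': occ=0, LF[0]=C('d')+0=7+0=7
L[1]='c': occ=0, LF[1]=C('c')+0=3+0=3
L[2]='a': occ=0, LF[2]=C('a')+0=1+0=1
L[3]='i': occ=0, LF[3]=C('i')+0=13+0=13
L[4]='e': occ=0, LF[4]=C('e')+0=10+0=10
L[5]='i': occ=1, LF[5]=C('i')+1=13+1=14
L[6]='i': occ=2, LF[6]=C('i')+2=13+2=15
L[7]='c': occ=1, LF[7]=C('c')+1=3+1=4
L[8]='$': occ=0, LF[8]=C('$')+0=0+0=0
L[9]='d': occ=1, LF[9]=C('d')+1=7+1=8
L[10]='b': occ=0, LF[10]=C('b')+0=2+0=2
L[11]='c': occ=2, LF[11]=C('c')+2=3+2=5
L[12]='c': occ=3, LF[12]=C('c')+3=3+3=6
L[13]='f': occ=0, LF[13]=C('f')+0=12+0=12
L[14]='d': occ=2, LF[14]=C('d')+2=7+2=9
L[15]='e': occ=1, LF[15]=C('e')+1=10+1=11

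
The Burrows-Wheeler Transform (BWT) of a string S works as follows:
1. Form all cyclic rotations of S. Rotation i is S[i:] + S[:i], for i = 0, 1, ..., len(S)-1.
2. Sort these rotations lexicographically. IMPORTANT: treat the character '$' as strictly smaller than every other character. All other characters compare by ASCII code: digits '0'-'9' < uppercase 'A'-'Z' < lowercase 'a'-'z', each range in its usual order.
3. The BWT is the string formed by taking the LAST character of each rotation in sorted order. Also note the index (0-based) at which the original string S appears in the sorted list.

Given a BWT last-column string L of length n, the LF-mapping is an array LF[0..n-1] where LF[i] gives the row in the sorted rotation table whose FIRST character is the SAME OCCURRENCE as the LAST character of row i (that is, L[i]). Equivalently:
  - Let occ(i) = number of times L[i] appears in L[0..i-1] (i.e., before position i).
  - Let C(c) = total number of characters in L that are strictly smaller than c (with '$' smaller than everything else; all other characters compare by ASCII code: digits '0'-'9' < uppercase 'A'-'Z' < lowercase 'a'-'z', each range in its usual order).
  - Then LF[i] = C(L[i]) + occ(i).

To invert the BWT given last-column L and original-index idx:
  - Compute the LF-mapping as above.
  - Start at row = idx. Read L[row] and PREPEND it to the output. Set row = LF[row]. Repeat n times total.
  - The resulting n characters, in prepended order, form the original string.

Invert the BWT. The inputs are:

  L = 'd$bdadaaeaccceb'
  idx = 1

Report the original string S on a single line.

Answer: aacdbabeecdacd$

Derivation:
LF mapping: 10 0 5 11 1 12 2 3 13 4 7 8 9 14 6
Walk LF starting at row 1, prepending L[row]:
  step 1: row=1, L[1]='$', prepend. Next row=LF[1]=0
  step 2: row=0, L[0]='d', prepend. Next row=LF[0]=10
  step 3: row=10, L[10]='c', prepend. Next row=LF[10]=7
  step 4: row=7, L[7]='a', prepend. Next row=LF[7]=3
  step 5: row=3, L[3]='d', prepend. Next row=LF[3]=11
  step 6: row=11, L[11]='c', prepend. Next row=LF[11]=8
  step 7: row=8, L[8]='e', prepend. Next row=LF[8]=13
  step 8: row=13, L[13]='e', prepend. Next row=LF[13]=14
  step 9: row=14, L[14]='b', prepend. Next row=LF[14]=6
  step 10: row=6, L[6]='a', prepend. Next row=LF[6]=2
  step 11: row=2, L[2]='b', prepend. Next row=LF[2]=5
  step 12: row=5, L[5]='d', prepend. Next row=LF[5]=12
  step 13: row=12, L[12]='c', prepend. Next row=LF[12]=9
  step 14: row=9, L[9]='a', prepend. Next row=LF[9]=4
  step 15: row=4, L[4]='a', prepend. Next row=LF[4]=1
Reversed output: aacdbabeecdacd$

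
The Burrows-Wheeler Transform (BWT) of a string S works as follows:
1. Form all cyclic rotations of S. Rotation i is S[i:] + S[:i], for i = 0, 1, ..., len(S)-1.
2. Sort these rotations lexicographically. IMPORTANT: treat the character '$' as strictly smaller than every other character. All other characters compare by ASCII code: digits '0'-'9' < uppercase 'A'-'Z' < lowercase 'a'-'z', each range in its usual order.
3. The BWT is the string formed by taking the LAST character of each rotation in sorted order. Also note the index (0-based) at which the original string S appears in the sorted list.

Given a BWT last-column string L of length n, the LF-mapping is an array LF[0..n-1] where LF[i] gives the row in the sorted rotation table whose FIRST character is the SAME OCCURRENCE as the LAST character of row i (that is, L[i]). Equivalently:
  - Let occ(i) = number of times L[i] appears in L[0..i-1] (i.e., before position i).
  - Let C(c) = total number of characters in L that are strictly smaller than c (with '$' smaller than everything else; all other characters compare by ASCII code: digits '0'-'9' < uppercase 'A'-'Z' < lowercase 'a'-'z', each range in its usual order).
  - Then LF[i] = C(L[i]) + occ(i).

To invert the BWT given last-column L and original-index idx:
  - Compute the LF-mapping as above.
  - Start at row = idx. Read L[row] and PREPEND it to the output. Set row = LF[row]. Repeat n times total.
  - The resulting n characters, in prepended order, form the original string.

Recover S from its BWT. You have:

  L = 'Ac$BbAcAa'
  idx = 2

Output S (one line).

LF mapping: 1 7 0 4 6 2 8 3 5
Walk LF starting at row 2, prepending L[row]:
  step 1: row=2, L[2]='$', prepend. Next row=LF[2]=0
  step 2: row=0, L[0]='A', prepend. Next row=LF[0]=1
  step 3: row=1, L[1]='c', prepend. Next row=LF[1]=7
  step 4: row=7, L[7]='A', prepend. Next row=LF[7]=3
  step 5: row=3, L[3]='B', prepend. Next row=LF[3]=4
  step 6: row=4, L[4]='b', prepend. Next row=LF[4]=6
  step 7: row=6, L[6]='c', prepend. Next row=LF[6]=8
  step 8: row=8, L[8]='a', prepend. Next row=LF[8]=5
  step 9: row=5, L[5]='A', prepend. Next row=LF[5]=2
Reversed output: AacbBAcA$

Answer: AacbBAcA$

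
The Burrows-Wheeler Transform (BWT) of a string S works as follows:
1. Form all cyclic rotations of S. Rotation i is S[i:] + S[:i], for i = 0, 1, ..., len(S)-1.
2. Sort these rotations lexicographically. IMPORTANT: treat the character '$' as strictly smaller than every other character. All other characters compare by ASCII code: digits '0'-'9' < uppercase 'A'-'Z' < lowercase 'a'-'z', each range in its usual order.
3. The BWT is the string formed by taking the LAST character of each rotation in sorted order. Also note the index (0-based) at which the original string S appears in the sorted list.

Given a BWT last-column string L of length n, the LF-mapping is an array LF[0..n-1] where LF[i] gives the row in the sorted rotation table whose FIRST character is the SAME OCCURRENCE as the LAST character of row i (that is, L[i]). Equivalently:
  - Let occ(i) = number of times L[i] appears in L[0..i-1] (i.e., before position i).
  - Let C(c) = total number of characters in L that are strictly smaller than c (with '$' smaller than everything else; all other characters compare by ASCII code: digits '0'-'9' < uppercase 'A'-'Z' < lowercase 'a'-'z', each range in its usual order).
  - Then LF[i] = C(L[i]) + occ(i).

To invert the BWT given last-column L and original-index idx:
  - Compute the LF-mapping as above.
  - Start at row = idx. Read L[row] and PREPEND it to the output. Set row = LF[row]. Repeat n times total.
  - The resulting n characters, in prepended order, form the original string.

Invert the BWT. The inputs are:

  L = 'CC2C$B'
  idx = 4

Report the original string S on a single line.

LF mapping: 3 4 1 5 0 2
Walk LF starting at row 4, prepending L[row]:
  step 1: row=4, L[4]='$', prepend. Next row=LF[4]=0
  step 2: row=0, L[0]='C', prepend. Next row=LF[0]=3
  step 3: row=3, L[3]='C', prepend. Next row=LF[3]=5
  step 4: row=5, L[5]='B', prepend. Next row=LF[5]=2
  step 5: row=2, L[2]='2', prepend. Next row=LF[2]=1
  step 6: row=1, L[1]='C', prepend. Next row=LF[1]=4
Reversed output: C2BCC$

Answer: C2BCC$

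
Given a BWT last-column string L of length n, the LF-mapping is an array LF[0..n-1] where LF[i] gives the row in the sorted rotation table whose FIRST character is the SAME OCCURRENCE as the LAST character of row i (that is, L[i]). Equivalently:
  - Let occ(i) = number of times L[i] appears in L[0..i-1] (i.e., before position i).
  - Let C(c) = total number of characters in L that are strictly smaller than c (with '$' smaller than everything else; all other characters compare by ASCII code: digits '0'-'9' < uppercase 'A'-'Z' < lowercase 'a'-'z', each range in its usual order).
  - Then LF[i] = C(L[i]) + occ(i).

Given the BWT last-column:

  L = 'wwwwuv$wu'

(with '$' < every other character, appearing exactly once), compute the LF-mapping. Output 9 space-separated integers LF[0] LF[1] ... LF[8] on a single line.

Char counts: '$':1, 'u':2, 'v':1, 'w':5
C (first-col start): C('$')=0, C('u')=1, C('v')=3, C('w')=4
L[0]='w': occ=0, LF[0]=C('w')+0=4+0=4
L[1]='w': occ=1, LF[1]=C('w')+1=4+1=5
L[2]='w': occ=2, LF[2]=C('w')+2=4+2=6
L[3]='w': occ=3, LF[3]=C('w')+3=4+3=7
L[4]='u': occ=0, LF[4]=C('u')+0=1+0=1
L[5]='v': occ=0, LF[5]=C('v')+0=3+0=3
L[6]='$': occ=0, LF[6]=C('$')+0=0+0=0
L[7]='w': occ=4, LF[7]=C('w')+4=4+4=8
L[8]='u': occ=1, LF[8]=C('u')+1=1+1=2

Answer: 4 5 6 7 1 3 0 8 2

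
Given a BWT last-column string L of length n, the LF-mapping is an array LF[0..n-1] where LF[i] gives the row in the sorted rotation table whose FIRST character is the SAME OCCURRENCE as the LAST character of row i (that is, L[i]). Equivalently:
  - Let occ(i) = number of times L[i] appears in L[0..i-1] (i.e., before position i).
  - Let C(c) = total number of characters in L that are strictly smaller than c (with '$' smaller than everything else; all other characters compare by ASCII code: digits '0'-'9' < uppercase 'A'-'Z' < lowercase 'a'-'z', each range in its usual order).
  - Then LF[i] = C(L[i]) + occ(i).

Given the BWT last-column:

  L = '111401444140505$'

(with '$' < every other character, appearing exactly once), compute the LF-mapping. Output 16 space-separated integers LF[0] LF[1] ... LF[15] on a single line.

Char counts: '$':1, '0':3, '1':5, '4':5, '5':2
C (first-col start): C('$')=0, C('0')=1, C('1')=4, C('4')=9, C('5')=14
L[0]='1': occ=0, LF[0]=C('1')+0=4+0=4
L[1]='1': occ=1, LF[1]=C('1')+1=4+1=5
L[2]='1': occ=2, LF[2]=C('1')+2=4+2=6
L[3]='4': occ=0, LF[3]=C('4')+0=9+0=9
L[4]='0': occ=0, LF[4]=C('0')+0=1+0=1
L[5]='1': occ=3, LF[5]=C('1')+3=4+3=7
L[6]='4': occ=1, LF[6]=C('4')+1=9+1=10
L[7]='4': occ=2, LF[7]=C('4')+2=9+2=11
L[8]='4': occ=3, LF[8]=C('4')+3=9+3=12
L[9]='1': occ=4, LF[9]=C('1')+4=4+4=8
L[10]='4': occ=4, LF[10]=C('4')+4=9+4=13
L[11]='0': occ=1, LF[11]=C('0')+1=1+1=2
L[12]='5': occ=0, LF[12]=C('5')+0=14+0=14
L[13]='0': occ=2, LF[13]=C('0')+2=1+2=3
L[14]='5': occ=1, LF[14]=C('5')+1=14+1=15
L[15]='$': occ=0, LF[15]=C('$')+0=0+0=0

Answer: 4 5 6 9 1 7 10 11 12 8 13 2 14 3 15 0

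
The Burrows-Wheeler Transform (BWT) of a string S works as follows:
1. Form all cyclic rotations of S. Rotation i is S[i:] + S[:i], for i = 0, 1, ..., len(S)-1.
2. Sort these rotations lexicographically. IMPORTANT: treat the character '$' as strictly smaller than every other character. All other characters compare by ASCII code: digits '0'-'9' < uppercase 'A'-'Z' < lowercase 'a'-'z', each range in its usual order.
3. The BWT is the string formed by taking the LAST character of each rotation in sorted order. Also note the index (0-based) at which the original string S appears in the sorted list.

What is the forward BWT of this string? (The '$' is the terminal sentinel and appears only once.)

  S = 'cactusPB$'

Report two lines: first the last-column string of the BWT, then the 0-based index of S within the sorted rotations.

All 9 rotations (rotation i = S[i:]+S[:i]):
  rot[0] = cactusPB$
  rot[1] = actusPB$c
  rot[2] = ctusPB$ca
  rot[3] = tusPB$cac
  rot[4] = usPB$cact
  rot[5] = sPB$cactu
  rot[6] = PB$cactus
  rot[7] = B$cactusP
  rot[8] = $cactusPB
Sorted (with $ < everything):
  sorted[0] = $cactusPB  (last char: 'B')
  sorted[1] = B$cactusP  (last char: 'P')
  sorted[2] = PB$cactus  (last char: 's')
  sorted[3] = actusPB$c  (last char: 'c')
  sorted[4] = cactusPB$  (last char: '$')
  sorted[5] = ctusPB$ca  (last char: 'a')
  sorted[6] = sPB$cactu  (last char: 'u')
  sorted[7] = tusPB$cac  (last char: 'c')
  sorted[8] = usPB$cact  (last char: 't')
Last column: BPsc$auct
Original string S is at sorted index 4

Answer: BPsc$auct
4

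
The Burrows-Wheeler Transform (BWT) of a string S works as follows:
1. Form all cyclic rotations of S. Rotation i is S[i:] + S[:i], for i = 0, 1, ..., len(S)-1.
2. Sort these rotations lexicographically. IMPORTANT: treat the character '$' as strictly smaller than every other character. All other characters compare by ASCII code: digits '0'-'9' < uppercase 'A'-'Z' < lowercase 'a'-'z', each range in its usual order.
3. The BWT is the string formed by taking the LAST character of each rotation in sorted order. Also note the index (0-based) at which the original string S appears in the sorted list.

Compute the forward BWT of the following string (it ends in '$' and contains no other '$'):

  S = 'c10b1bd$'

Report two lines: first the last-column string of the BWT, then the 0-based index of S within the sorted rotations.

Answer: d1cb01$b
6

Derivation:
All 8 rotations (rotation i = S[i:]+S[:i]):
  rot[0] = c10b1bd$
  rot[1] = 10b1bd$c
  rot[2] = 0b1bd$c1
  rot[3] = b1bd$c10
  rot[4] = 1bd$c10b
  rot[5] = bd$c10b1
  rot[6] = d$c10b1b
  rot[7] = $c10b1bd
Sorted (with $ < everything):
  sorted[0] = $c10b1bd  (last char: 'd')
  sorted[1] = 0b1bd$c1  (last char: '1')
  sorted[2] = 10b1bd$c  (last char: 'c')
  sorted[3] = 1bd$c10b  (last char: 'b')
  sorted[4] = b1bd$c10  (last char: '0')
  sorted[5] = bd$c10b1  (last char: '1')
  sorted[6] = c10b1bd$  (last char: '$')
  sorted[7] = d$c10b1b  (last char: 'b')
Last column: d1cb01$b
Original string S is at sorted index 6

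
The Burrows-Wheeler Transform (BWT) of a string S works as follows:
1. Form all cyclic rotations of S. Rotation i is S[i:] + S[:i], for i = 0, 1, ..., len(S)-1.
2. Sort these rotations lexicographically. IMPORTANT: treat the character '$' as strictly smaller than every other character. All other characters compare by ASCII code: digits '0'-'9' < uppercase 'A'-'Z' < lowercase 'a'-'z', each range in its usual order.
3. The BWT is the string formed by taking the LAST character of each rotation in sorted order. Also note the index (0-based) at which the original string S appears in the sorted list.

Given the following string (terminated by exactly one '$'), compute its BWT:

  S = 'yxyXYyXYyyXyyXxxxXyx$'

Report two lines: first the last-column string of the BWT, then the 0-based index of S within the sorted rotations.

All 21 rotations (rotation i = S[i:]+S[:i]):
  rot[0] = yxyXYyXYyyXyyXxxxXyx$
  rot[1] = xyXYyXYyyXyyXxxxXyx$y
  rot[2] = yXYyXYyyXyyXxxxXyx$yx
  rot[3] = XYyXYyyXyyXxxxXyx$yxy
  rot[4] = YyXYyyXyyXxxxXyx$yxyX
  rot[5] = yXYyyXyyXxxxXyx$yxyXY
  rot[6] = XYyyXyyXxxxXyx$yxyXYy
  rot[7] = YyyXyyXxxxXyx$yxyXYyX
  rot[8] = yyXyyXxxxXyx$yxyXYyXY
  rot[9] = yXyyXxxxXyx$yxyXYyXYy
  rot[10] = XyyXxxxXyx$yxyXYyXYyy
  rot[11] = yyXxxxXyx$yxyXYyXYyyX
  rot[12] = yXxxxXyx$yxyXYyXYyyXy
  rot[13] = XxxxXyx$yxyXYyXYyyXyy
  rot[14] = xxxXyx$yxyXYyXYyyXyyX
  rot[15] = xxXyx$yxyXYyXYyyXyyXx
  rot[16] = xXyx$yxyXYyXYyyXyyXxx
  rot[17] = Xyx$yxyXYyXYyyXyyXxxx
  rot[18] = yx$yxyXYyXYyyXyyXxxxX
  rot[19] = x$yxyXYyXYyyXyyXxxxXy
  rot[20] = $yxyXYyXYyyXyyXxxxXyx
Sorted (with $ < everything):
  sorted[0] = $yxyXYyXYyyXyyXxxxXyx  (last char: 'x')
  sorted[1] = XYyXYyyXyyXxxxXyx$yxy  (last char: 'y')
  sorted[2] = XYyyXyyXxxxXyx$yxyXYy  (last char: 'y')
  sorted[3] = XxxxXyx$yxyXYyXYyyXyy  (last char: 'y')
  sorted[4] = Xyx$yxyXYyXYyyXyyXxxx  (last char: 'x')
  sorted[5] = XyyXxxxXyx$yxyXYyXYyy  (last char: 'y')
  sorted[6] = YyXYyyXyyXxxxXyx$yxyX  (last char: 'X')
  sorted[7] = YyyXyyXxxxXyx$yxyXYyX  (last char: 'X')
  sorted[8] = x$yxyXYyXYyyXyyXxxxXy  (last char: 'y')
  sorted[9] = xXyx$yxyXYyXYyyXyyXxx  (last char: 'x')
  sorted[10] = xxXyx$yxyXYyXYyyXyyXx  (last char: 'x')
  sorted[11] = xxxXyx$yxyXYyXYyyXyyX  (last char: 'X')
  sorted[12] = xyXYyXYyyXyyXxxxXyx$y  (last char: 'y')
  sorted[13] = yXYyXYyyXyyXxxxXyx$yx  (last char: 'x')
  sorted[14] = yXYyyXyyXxxxXyx$yxyXY  (last char: 'Y')
  sorted[15] = yXxxxXyx$yxyXYyXYyyXy  (last char: 'y')
  sorted[16] = yXyyXxxxXyx$yxyXYyXYy  (last char: 'y')
  sorted[17] = yx$yxyXYyXYyyXyyXxxxX  (last char: 'X')
  sorted[18] = yxyXYyXYyyXyyXxxxXyx$  (last char: '$')
  sorted[19] = yyXxxxXyx$yxyXYyXYyyX  (last char: 'X')
  sorted[20] = yyXyyXxxxXyx$yxyXYyXY  (last char: 'Y')
Last column: xyyyxyXXyxxXyxYyyX$XY
Original string S is at sorted index 18

Answer: xyyyxyXXyxxXyxYyyX$XY
18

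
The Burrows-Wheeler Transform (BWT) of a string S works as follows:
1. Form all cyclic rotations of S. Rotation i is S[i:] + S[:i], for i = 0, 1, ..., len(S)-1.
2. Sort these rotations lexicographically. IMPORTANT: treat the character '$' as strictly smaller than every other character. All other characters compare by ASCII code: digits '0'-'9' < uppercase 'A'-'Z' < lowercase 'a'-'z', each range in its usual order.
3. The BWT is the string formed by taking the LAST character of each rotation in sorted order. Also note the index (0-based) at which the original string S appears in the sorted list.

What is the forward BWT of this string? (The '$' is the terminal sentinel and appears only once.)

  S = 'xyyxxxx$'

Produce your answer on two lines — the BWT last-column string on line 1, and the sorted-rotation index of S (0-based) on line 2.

All 8 rotations (rotation i = S[i:]+S[:i]):
  rot[0] = xyyxxxx$
  rot[1] = yyxxxx$x
  rot[2] = yxxxx$xy
  rot[3] = xxxx$xyy
  rot[4] = xxx$xyyx
  rot[5] = xx$xyyxx
  rot[6] = x$xyyxxx
  rot[7] = $xyyxxxx
Sorted (with $ < everything):
  sorted[0] = $xyyxxxx  (last char: 'x')
  sorted[1] = x$xyyxxx  (last char: 'x')
  sorted[2] = xx$xyyxx  (last char: 'x')
  sorted[3] = xxx$xyyx  (last char: 'x')
  sorted[4] = xxxx$xyy  (last char: 'y')
  sorted[5] = xyyxxxx$  (last char: '$')
  sorted[6] = yxxxx$xy  (last char: 'y')
  sorted[7] = yyxxxx$x  (last char: 'x')
Last column: xxxxy$yx
Original string S is at sorted index 5

Answer: xxxxy$yx
5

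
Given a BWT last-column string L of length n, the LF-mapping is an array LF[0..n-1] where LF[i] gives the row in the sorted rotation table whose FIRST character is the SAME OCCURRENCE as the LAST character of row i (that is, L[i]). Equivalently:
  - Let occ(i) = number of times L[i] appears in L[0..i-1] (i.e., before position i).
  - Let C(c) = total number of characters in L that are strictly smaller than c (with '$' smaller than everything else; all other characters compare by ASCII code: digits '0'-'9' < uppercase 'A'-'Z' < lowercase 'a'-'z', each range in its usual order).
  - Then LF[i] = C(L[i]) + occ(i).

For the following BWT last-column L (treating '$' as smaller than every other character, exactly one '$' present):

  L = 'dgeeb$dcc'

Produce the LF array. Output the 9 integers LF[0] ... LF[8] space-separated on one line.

Answer: 4 8 6 7 1 0 5 2 3

Derivation:
Char counts: '$':1, 'b':1, 'c':2, 'd':2, 'e':2, 'g':1
C (first-col start): C('$')=0, C('b')=1, C('c')=2, C('d')=4, C('e')=6, C('g')=8
L[0]='d': occ=0, LF[0]=C('d')+0=4+0=4
L[1]='g': occ=0, LF[1]=C('g')+0=8+0=8
L[2]='e': occ=0, LF[2]=C('e')+0=6+0=6
L[3]='e': occ=1, LF[3]=C('e')+1=6+1=7
L[4]='b': occ=0, LF[4]=C('b')+0=1+0=1
L[5]='$': occ=0, LF[5]=C('$')+0=0+0=0
L[6]='d': occ=1, LF[6]=C('d')+1=4+1=5
L[7]='c': occ=0, LF[7]=C('c')+0=2+0=2
L[8]='c': occ=1, LF[8]=C('c')+1=2+1=3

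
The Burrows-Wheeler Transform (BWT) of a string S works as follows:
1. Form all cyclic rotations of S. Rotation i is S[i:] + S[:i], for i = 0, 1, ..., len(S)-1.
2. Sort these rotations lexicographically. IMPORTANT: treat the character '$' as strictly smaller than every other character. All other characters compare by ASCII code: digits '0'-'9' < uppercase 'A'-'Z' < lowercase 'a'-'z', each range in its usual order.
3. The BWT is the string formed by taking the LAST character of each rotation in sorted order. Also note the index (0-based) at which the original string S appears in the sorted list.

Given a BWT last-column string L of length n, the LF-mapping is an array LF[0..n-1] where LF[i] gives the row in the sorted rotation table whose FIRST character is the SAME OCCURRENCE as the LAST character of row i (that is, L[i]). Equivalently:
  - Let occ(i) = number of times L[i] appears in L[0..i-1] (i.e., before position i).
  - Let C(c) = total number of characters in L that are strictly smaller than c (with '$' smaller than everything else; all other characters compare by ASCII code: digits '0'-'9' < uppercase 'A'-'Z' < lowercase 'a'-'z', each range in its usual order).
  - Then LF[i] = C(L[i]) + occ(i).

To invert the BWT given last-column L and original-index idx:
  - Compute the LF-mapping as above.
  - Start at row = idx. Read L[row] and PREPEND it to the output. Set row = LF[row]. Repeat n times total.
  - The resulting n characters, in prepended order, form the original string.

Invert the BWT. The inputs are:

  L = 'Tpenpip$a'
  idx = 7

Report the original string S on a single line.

Answer: pineappT$

Derivation:
LF mapping: 1 6 3 5 7 4 8 0 2
Walk LF starting at row 7, prepending L[row]:
  step 1: row=7, L[7]='$', prepend. Next row=LF[7]=0
  step 2: row=0, L[0]='T', prepend. Next row=LF[0]=1
  step 3: row=1, L[1]='p', prepend. Next row=LF[1]=6
  step 4: row=6, L[6]='p', prepend. Next row=LF[6]=8
  step 5: row=8, L[8]='a', prepend. Next row=LF[8]=2
  step 6: row=2, L[2]='e', prepend. Next row=LF[2]=3
  step 7: row=3, L[3]='n', prepend. Next row=LF[3]=5
  step 8: row=5, L[5]='i', prepend. Next row=LF[5]=4
  step 9: row=4, L[4]='p', prepend. Next row=LF[4]=7
Reversed output: pineappT$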